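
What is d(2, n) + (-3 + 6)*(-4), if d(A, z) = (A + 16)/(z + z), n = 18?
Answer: -23/2 ≈ -11.500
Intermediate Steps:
d(A, z) = (16 + A)/(2*z) (d(A, z) = (16 + A)/((2*z)) = (16 + A)*(1/(2*z)) = (16 + A)/(2*z))
d(2, n) + (-3 + 6)*(-4) = (½)*(16 + 2)/18 + (-3 + 6)*(-4) = (½)*(1/18)*18 + 3*(-4) = ½ - 12 = -23/2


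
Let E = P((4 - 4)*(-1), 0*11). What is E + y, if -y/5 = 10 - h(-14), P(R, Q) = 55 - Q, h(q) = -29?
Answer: -140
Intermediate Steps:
E = 55 (E = 55 - 0*11 = 55 - 1*0 = 55 + 0 = 55)
y = -195 (y = -5*(10 - 1*(-29)) = -5*(10 + 29) = -5*39 = -195)
E + y = 55 - 195 = -140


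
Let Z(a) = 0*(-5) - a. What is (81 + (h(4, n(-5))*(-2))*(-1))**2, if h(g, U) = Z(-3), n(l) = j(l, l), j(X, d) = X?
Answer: 7569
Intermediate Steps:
Z(a) = -a (Z(a) = 0 - a = -a)
n(l) = l
h(g, U) = 3 (h(g, U) = -1*(-3) = 3)
(81 + (h(4, n(-5))*(-2))*(-1))**2 = (81 + (3*(-2))*(-1))**2 = (81 - 6*(-1))**2 = (81 + 6)**2 = 87**2 = 7569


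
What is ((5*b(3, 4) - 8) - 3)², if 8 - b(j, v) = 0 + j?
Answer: 196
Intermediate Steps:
b(j, v) = 8 - j (b(j, v) = 8 - (0 + j) = 8 - j)
((5*b(3, 4) - 8) - 3)² = ((5*(8 - 1*3) - 8) - 3)² = ((5*(8 - 3) - 8) - 3)² = ((5*5 - 8) - 3)² = ((25 - 8) - 3)² = (17 - 3)² = 14² = 196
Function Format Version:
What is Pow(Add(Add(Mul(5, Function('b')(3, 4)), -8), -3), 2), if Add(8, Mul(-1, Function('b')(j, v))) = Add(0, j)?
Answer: 196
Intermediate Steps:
Function('b')(j, v) = Add(8, Mul(-1, j)) (Function('b')(j, v) = Add(8, Mul(-1, Add(0, j))) = Add(8, Mul(-1, j)))
Pow(Add(Add(Mul(5, Function('b')(3, 4)), -8), -3), 2) = Pow(Add(Add(Mul(5, Add(8, Mul(-1, 3))), -8), -3), 2) = Pow(Add(Add(Mul(5, Add(8, -3)), -8), -3), 2) = Pow(Add(Add(Mul(5, 5), -8), -3), 2) = Pow(Add(Add(25, -8), -3), 2) = Pow(Add(17, -3), 2) = Pow(14, 2) = 196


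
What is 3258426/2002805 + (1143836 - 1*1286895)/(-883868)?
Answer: 3166537752263/1770215249740 ≈ 1.7888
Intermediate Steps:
3258426/2002805 + (1143836 - 1*1286895)/(-883868) = 3258426*(1/2002805) + (1143836 - 1286895)*(-1/883868) = 3258426/2002805 - 143059*(-1/883868) = 3258426/2002805 + 143059/883868 = 3166537752263/1770215249740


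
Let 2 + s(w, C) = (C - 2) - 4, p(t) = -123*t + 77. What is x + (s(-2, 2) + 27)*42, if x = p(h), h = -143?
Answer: 18548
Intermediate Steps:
p(t) = 77 - 123*t
s(w, C) = -8 + C (s(w, C) = -2 + ((C - 2) - 4) = -2 + ((-2 + C) - 4) = -2 + (-6 + C) = -8 + C)
x = 17666 (x = 77 - 123*(-143) = 77 + 17589 = 17666)
x + (s(-2, 2) + 27)*42 = 17666 + ((-8 + 2) + 27)*42 = 17666 + (-6 + 27)*42 = 17666 + 21*42 = 17666 + 882 = 18548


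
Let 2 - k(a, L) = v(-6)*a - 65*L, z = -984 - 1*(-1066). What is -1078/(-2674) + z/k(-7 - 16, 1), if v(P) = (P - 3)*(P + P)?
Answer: 212089/487241 ≈ 0.43529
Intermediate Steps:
v(P) = 2*P*(-3 + P) (v(P) = (-3 + P)*(2*P) = 2*P*(-3 + P))
z = 82 (z = -984 + 1066 = 82)
k(a, L) = 2 - 108*a + 65*L (k(a, L) = 2 - ((2*(-6)*(-3 - 6))*a - 65*L) = 2 - ((2*(-6)*(-9))*a - 65*L) = 2 - (108*a - 65*L) = 2 - (-65*L + 108*a) = 2 + (-108*a + 65*L) = 2 - 108*a + 65*L)
-1078/(-2674) + z/k(-7 - 16, 1) = -1078/(-2674) + 82/(2 - 108*(-7 - 16) + 65*1) = -1078*(-1/2674) + 82/(2 - 108*(-23) + 65) = 77/191 + 82/(2 + 2484 + 65) = 77/191 + 82/2551 = 212089/487241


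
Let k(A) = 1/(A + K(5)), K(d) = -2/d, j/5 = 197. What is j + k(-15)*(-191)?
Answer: 76800/77 ≈ 997.40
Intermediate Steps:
j = 985 (j = 5*197 = 985)
k(A) = 1/(-⅖ + A) (k(A) = 1/(A - 2/5) = 1/(A - 2*⅕) = 1/(A - ⅖) = 1/(-⅖ + A))
j + k(-15)*(-191) = 985 + (5/(-2 + 5*(-15)))*(-191) = 985 + (5/(-2 - 75))*(-191) = 985 + (5/(-77))*(-191) = 985 + (5*(-1/77))*(-191) = 985 - 5/77*(-191) = 985 + 955/77 = 76800/77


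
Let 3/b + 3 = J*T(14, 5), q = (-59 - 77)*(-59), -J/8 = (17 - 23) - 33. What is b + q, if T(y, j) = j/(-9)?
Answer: 4244687/529 ≈ 8024.0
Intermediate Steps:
T(y, j) = -j/9 (T(y, j) = j*(-⅑) = -j/9)
J = 312 (J = -8*((17 - 23) - 33) = -8*(-6 - 33) = -8*(-39) = 312)
q = 8024 (q = -136*(-59) = 8024)
b = -9/529 (b = 3/(-3 + 312*(-⅑*5)) = 3/(-3 + 312*(-5/9)) = 3/(-3 - 520/3) = 3/(-529/3) = 3*(-3/529) = -9/529 ≈ -0.017013)
b + q = -9/529 + 8024 = 4244687/529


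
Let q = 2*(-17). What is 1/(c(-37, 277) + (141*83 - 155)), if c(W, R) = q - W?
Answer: 1/11551 ≈ 8.6573e-5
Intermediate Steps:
q = -34
c(W, R) = -34 - W
1/(c(-37, 277) + (141*83 - 155)) = 1/((-34 - 1*(-37)) + (141*83 - 155)) = 1/((-34 + 37) + (11703 - 155)) = 1/(3 + 11548) = 1/11551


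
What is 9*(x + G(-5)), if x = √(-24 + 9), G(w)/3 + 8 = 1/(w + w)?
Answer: -2187/10 + 9*I*√15 ≈ -218.7 + 34.857*I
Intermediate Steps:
G(w) = -24 + 3/(2*w) (G(w) = -24 + 3/(w + w) = -24 + 3/((2*w)) = -24 + 3*(1/(2*w)) = -24 + 3/(2*w))
x = I*√15 (x = √(-15) = I*√15 ≈ 3.873*I)
9*(x + G(-5)) = 9*(I*√15 + (-24 + (3/2)/(-5))) = 9*(I*√15 + (-24 + (3/2)*(-⅕))) = 9*(I*√15 + (-24 - 3/10)) = 9*(I*√15 - 243/10) = 9*(-243/10 + I*√15) = -2187/10 + 9*I*√15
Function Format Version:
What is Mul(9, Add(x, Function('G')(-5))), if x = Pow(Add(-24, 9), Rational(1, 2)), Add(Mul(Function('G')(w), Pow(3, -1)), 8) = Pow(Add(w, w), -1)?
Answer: Add(Rational(-2187, 10), Mul(9, I, Pow(15, Rational(1, 2)))) ≈ Add(-218.70, Mul(34.857, I))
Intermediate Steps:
Function('G')(w) = Add(-24, Mul(Rational(3, 2), Pow(w, -1))) (Function('G')(w) = Add(-24, Mul(3, Pow(Add(w, w), -1))) = Add(-24, Mul(3, Pow(Mul(2, w), -1))) = Add(-24, Mul(3, Mul(Rational(1, 2), Pow(w, -1)))) = Add(-24, Mul(Rational(3, 2), Pow(w, -1))))
x = Mul(I, Pow(15, Rational(1, 2))) (x = Pow(-15, Rational(1, 2)) = Mul(I, Pow(15, Rational(1, 2))) ≈ Mul(3.8730, I))
Mul(9, Add(x, Function('G')(-5))) = Mul(9, Add(Mul(I, Pow(15, Rational(1, 2))), Add(-24, Mul(Rational(3, 2), Pow(-5, -1))))) = Mul(9, Add(Mul(I, Pow(15, Rational(1, 2))), Add(-24, Mul(Rational(3, 2), Rational(-1, 5))))) = Mul(9, Add(Mul(I, Pow(15, Rational(1, 2))), Add(-24, Rational(-3, 10)))) = Mul(9, Add(Mul(I, Pow(15, Rational(1, 2))), Rational(-243, 10))) = Mul(9, Add(Rational(-243, 10), Mul(I, Pow(15, Rational(1, 2))))) = Add(Rational(-2187, 10), Mul(9, I, Pow(15, Rational(1, 2))))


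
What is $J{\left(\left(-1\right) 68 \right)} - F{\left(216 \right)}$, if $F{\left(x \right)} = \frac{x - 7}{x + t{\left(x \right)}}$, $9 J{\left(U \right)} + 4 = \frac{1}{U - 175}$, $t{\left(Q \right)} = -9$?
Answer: $- \frac{73166}{50301} \approx -1.4546$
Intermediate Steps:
$J{\left(U \right)} = - \frac{4}{9} + \frac{1}{9 \left(-175 + U\right)}$ ($J{\left(U \right)} = - \frac{4}{9} + \frac{1}{9 \left(U - 175\right)} = - \frac{4}{9} + \frac{1}{9 \left(-175 + U\right)}$)
$F{\left(x \right)} = \frac{-7 + x}{-9 + x}$ ($F{\left(x \right)} = \frac{x - 7}{x - 9} = \frac{-7 + x}{-9 + x}$)
$J{\left(\left(-1\right) 68 \right)} - F{\left(216 \right)} = \frac{701 - 4 \left(\left(-1\right) 68\right)}{9 \left(-175 - 68\right)} - \frac{-7 + 216}{-9 + 216} = \frac{701 - -272}{9 \left(-175 - 68\right)} - \frac{1}{207} \cdot 209 = \frac{701 + 272}{9 \left(-243\right)} - \frac{1}{207} \cdot 209 = \frac{1}{9} \left(- \frac{1}{243}\right) 973 - \frac{209}{207} = - \frac{973}{2187} - \frac{209}{207} = - \frac{73166}{50301}$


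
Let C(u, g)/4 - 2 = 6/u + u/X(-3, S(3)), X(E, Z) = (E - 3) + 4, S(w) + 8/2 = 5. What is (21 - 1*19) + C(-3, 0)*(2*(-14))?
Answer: -166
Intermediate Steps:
S(w) = 1 (S(w) = -4 + 5 = 1)
X(E, Z) = 1 + E (X(E, Z) = (-3 + E) + 4 = 1 + E)
C(u, g) = 8 - 2*u + 24/u (C(u, g) = 8 + 4*(6/u + u/(1 - 3)) = 8 + 4*(6/u + u/(-2)) = 8 + 4*(6/u + u*(-½)) = 8 + 4*(6/u - u/2) = 8 + (-2*u + 24/u) = 8 - 2*u + 24/u)
(21 - 1*19) + C(-3, 0)*(2*(-14)) = (21 - 1*19) + (8 - 2*(-3) + 24/(-3))*(2*(-14)) = (21 - 19) + (8 + 6 + 24*(-⅓))*(-28) = 2 + (8 + 6 - 8)*(-28) = 2 + 6*(-28) = 2 - 168 = -166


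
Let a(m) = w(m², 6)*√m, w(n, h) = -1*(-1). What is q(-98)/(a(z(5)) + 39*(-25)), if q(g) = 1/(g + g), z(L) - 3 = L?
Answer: 975/186320932 + √2/93160466 ≈ 5.2481e-6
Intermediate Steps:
z(L) = 3 + L
w(n, h) = 1
a(m) = √m (a(m) = 1*√m = √m)
q(g) = 1/(2*g)
q(-98)/(a(z(5)) + 39*(-25)) = ((½)/(-98))/(√(3 + 5) + 39*(-25)) = ((½)*(-1/98))/(√8 - 975) = -1/(196*(2*√2 - 975)) = -1/(196*(-975 + 2*√2))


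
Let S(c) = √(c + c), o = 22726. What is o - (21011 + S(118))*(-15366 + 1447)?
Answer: 292474835 + 27838*√59 ≈ 2.9269e+8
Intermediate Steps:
S(c) = √2*√c (S(c) = √(2*c) = √2*√c)
o - (21011 + S(118))*(-15366 + 1447) = 22726 - (21011 + √2*√118)*(-15366 + 1447) = 22726 - (21011 + 2*√59)*(-13919) = 22726 - (-292452109 - 27838*√59) = 22726 + (292452109 + 27838*√59) = 292474835 + 27838*√59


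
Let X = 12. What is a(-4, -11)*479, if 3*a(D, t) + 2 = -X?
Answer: -6706/3 ≈ -2235.3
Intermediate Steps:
a(D, t) = -14/3 (a(D, t) = -⅔ + (-1*12)/3 = -⅔ + (⅓)*(-12) = -⅔ - 4 = -14/3)
a(-4, -11)*479 = -14/3*479 = -6706/3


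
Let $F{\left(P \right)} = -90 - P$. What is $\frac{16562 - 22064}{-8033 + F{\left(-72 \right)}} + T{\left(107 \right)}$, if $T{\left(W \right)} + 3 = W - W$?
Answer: $- \frac{18651}{8051} \approx -2.3166$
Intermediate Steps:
$T{\left(W \right)} = -3$ ($T{\left(W \right)} = -3 + \left(W - W\right) = -3 + 0 = -3$)
$\frac{16562 - 22064}{-8033 + F{\left(-72 \right)}} + T{\left(107 \right)} = \frac{16562 - 22064}{-8033 - 18} - 3 = - \frac{5502}{-8033 + \left(-90 + 72\right)} - 3 = - \frac{5502}{-8033 - 18} - 3 = - \frac{5502}{-8051} - 3 = \left(-5502\right) \left(- \frac{1}{8051}\right) - 3 = \frac{5502}{8051} - 3 = - \frac{18651}{8051}$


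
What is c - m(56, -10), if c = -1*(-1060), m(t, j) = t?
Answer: 1004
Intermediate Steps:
c = 1060
c - m(56, -10) = 1060 - 1*56 = 1060 - 56 = 1004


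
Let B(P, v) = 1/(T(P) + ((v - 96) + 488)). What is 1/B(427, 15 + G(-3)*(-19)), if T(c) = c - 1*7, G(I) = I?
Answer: 884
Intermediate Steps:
T(c) = -7 + c (T(c) = c - 7 = -7 + c)
B(P, v) = 1/(385 + P + v) (B(P, v) = 1/((-7 + P) + ((v - 96) + 488)) = 1/((-7 + P) + ((-96 + v) + 488)) = 1/((-7 + P) + (392 + v)) = 1/(385 + P + v))
1/B(427, 15 + G(-3)*(-19)) = 1/(1/(385 + 427 + (15 - 3*(-19)))) = 1/(1/(385 + 427 + (15 + 57))) = 1/(1/(385 + 427 + 72)) = 1/(1/884) = 884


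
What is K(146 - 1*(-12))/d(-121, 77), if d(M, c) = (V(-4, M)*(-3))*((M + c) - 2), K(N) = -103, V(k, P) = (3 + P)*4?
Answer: 103/65136 ≈ 0.0015813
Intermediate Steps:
V(k, P) = 12 + 4*P
d(M, c) = (-36 - 12*M)*(-2 + M + c) (d(M, c) = ((12 + 4*M)*(-3))*((M + c) - 2) = (-36 - 12*M)*(-2 + M + c))
K(146 - 1*(-12))/d(-121, 77) = -103*(-1/(12*(3 - 121)*(-2 - 121 + 77))) = -103/((-12*(-118)*(-46))) = -103/(-65136) = -103*(-1/65136) = 103/65136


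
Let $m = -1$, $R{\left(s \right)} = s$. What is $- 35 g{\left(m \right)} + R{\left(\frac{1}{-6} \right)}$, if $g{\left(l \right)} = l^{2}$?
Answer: $- \frac{211}{6} \approx -35.167$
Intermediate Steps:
$- 35 g{\left(m \right)} + R{\left(\frac{1}{-6} \right)} = - 35 \left(-1\right)^{2} + \frac{1}{-6} = \left(-35\right) 1 - \frac{1}{6} = -35 - \frac{1}{6} = - \frac{211}{6}$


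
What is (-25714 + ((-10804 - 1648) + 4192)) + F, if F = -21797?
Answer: -55771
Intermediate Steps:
(-25714 + ((-10804 - 1648) + 4192)) + F = (-25714 + ((-10804 - 1648) + 4192)) - 21797 = (-25714 + (-12452 + 4192)) - 21797 = (-25714 - 8260) - 21797 = -33974 - 21797 = -55771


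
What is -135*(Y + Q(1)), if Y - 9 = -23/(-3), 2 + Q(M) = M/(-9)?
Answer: -1965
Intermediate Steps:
Q(M) = -2 - M/9 (Q(M) = -2 + M/(-9) = -2 + M*(-⅑) = -2 - M/9)
Y = 50/3 (Y = 9 - 23/(-3) = 9 - 23*(-⅓) = 9 + 23/3 = 50/3 ≈ 16.667)
-135*(Y + Q(1)) = -135*(50/3 + (-2 - ⅑*1)) = -135*(50/3 + (-2 - ⅑)) = -135*(50/3 - 19/9) = -135*131/9 = -1965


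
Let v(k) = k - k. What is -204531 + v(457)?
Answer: -204531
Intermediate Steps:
v(k) = 0
-204531 + v(457) = -204531 + 0 = -204531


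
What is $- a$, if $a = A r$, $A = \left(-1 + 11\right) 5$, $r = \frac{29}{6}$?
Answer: $- \frac{725}{3} \approx -241.67$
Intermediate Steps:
$r = \frac{29}{6}$ ($r = 29 \cdot \frac{1}{6} = \frac{29}{6} \approx 4.8333$)
$A = 50$ ($A = 10 \cdot 5 = 50$)
$a = \frac{725}{3}$ ($a = 50 \cdot \frac{29}{6} = \frac{725}{3} \approx 241.67$)
$- a = \left(-1\right) \frac{725}{3} = - \frac{725}{3}$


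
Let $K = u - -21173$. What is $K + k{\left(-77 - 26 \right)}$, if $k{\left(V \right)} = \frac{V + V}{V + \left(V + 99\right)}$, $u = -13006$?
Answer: $\frac{874075}{107} \approx 8168.9$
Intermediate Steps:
$K = 8167$ ($K = -13006 - -21173 = -13006 + 21173 = 8167$)
$k{\left(V \right)} = \frac{2 V}{99 + 2 V}$ ($k{\left(V \right)} = \frac{2 V}{V + \left(99 + V\right)} = \frac{2 V}{99 + 2 V}$)
$K + k{\left(-77 - 26 \right)} = 8167 + \frac{2 \left(-77 - 26\right)}{99 + 2 \left(-77 - 26\right)} = 8167 + 2 \left(-103\right) \frac{1}{99 + 2 \left(-103\right)} = 8167 + 2 \left(-103\right) \frac{1}{99 - 206} = 8167 + 2 \left(-103\right) \frac{1}{-107} = 8167 + 2 \left(-103\right) \left(- \frac{1}{107}\right) = 8167 + \frac{206}{107} = \frac{874075}{107}$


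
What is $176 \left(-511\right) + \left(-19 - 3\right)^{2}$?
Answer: $-89452$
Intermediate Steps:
$176 \left(-511\right) + \left(-19 - 3\right)^{2} = -89936 + \left(-22\right)^{2} = -89936 + 484 = -89452$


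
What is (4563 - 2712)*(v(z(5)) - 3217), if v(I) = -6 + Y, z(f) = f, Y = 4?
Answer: -5958369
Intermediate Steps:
v(I) = -2 (v(I) = -6 + 4 = -2)
(4563 - 2712)*(v(z(5)) - 3217) = (4563 - 2712)*(-2 - 3217) = 1851*(-3219) = -5958369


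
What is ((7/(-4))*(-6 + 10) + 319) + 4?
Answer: 316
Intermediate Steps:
((7/(-4))*(-6 + 10) + 319) + 4 = ((7*(-¼))*4 + 319) + 4 = (-7/4*4 + 319) + 4 = (-7 + 319) + 4 = 312 + 4 = 316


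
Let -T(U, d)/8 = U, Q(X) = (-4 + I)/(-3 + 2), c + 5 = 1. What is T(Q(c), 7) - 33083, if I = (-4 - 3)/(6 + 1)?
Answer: -33123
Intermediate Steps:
c = -4 (c = -5 + 1 = -4)
I = -1 (I = -7/7 = -7*⅐ = -1)
Q(X) = 5 (Q(X) = (-4 - 1)/(-3 + 2) = -5/(-1) = -5*(-1) = 5)
T(U, d) = -8*U
T(Q(c), 7) - 33083 = -8*5 - 33083 = -40 - 33083 = -33123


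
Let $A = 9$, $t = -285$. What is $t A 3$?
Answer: $-7695$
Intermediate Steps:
$t A 3 = - 285 \cdot 9 \cdot 3 = \left(-285\right) 27 = -7695$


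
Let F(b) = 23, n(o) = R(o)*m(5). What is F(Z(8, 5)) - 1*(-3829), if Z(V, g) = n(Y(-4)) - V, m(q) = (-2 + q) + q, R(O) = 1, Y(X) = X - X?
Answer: 3852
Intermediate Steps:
Y(X) = 0
m(q) = -2 + 2*q
n(o) = 8 (n(o) = 1*(-2 + 2*5) = 1*(-2 + 10) = 1*8 = 8)
Z(V, g) = 8 - V
F(Z(8, 5)) - 1*(-3829) = 23 - 1*(-3829) = 23 + 3829 = 3852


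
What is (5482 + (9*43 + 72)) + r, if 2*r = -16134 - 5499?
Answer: -9751/2 ≈ -4875.5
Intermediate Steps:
r = -21633/2 (r = (-16134 - 5499)/2 = (½)*(-21633) = -21633/2 ≈ -10817.)
(5482 + (9*43 + 72)) + r = (5482 + (9*43 + 72)) - 21633/2 = (5482 + (387 + 72)) - 21633/2 = (5482 + 459) - 21633/2 = 5941 - 21633/2 = -9751/2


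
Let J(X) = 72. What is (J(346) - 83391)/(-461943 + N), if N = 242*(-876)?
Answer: 27773/224645 ≈ 0.12363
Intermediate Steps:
N = -211992
(J(346) - 83391)/(-461943 + N) = (72 - 83391)/(-461943 - 211992) = -83319/(-673935) = -83319*(-1/673935) = 27773/224645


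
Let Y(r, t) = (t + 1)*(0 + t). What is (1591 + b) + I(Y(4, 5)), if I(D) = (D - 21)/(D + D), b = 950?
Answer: 50823/20 ≈ 2541.1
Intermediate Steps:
Y(r, t) = t*(1 + t) (Y(r, t) = (1 + t)*t = t*(1 + t))
I(D) = (-21 + D)/(2*D) (I(D) = (-21 + D)/((2*D)) = (-21 + D)*(1/(2*D)) = (-21 + D)/(2*D))
(1591 + b) + I(Y(4, 5)) = (1591 + 950) + (-21 + 5*(1 + 5))/(2*((5*(1 + 5)))) = 2541 + (-21 + 5*6)/(2*((5*6))) = 2541 + (½)*(-21 + 30)/30 = 2541 + (½)*(1/30)*9 = 2541 + 3/20 = 50823/20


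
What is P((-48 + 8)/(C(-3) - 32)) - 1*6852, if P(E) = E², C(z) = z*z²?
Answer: -23850212/3481 ≈ -6851.5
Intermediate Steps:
C(z) = z³
P((-48 + 8)/(C(-3) - 32)) - 1*6852 = ((-48 + 8)/((-3)³ - 32))² - 1*6852 = (-40/(-27 - 32))² - 6852 = (-40/(-59))² - 6852 = (-40*(-1/59))² - 6852 = (40/59)² - 6852 = 1600/3481 - 6852 = -23850212/3481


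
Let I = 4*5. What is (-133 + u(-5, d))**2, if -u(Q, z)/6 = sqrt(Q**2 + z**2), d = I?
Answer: 32989 + 7980*sqrt(17) ≈ 65891.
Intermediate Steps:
I = 20
d = 20
u(Q, z) = -6*sqrt(Q**2 + z**2)
(-133 + u(-5, d))**2 = (-133 - 6*sqrt((-5)**2 + 20**2))**2 = (-133 - 6*sqrt(25 + 400))**2 = (-133 - 30*sqrt(17))**2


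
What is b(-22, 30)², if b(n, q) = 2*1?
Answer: 4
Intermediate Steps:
b(n, q) = 2
b(-22, 30)² = 2² = 4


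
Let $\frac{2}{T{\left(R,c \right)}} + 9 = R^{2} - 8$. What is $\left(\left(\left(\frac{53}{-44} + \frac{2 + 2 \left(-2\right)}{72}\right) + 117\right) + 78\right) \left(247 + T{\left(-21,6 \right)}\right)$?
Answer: $\frac{334839265}{6996} \approx 47862.0$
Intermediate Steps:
$T{\left(R,c \right)} = \frac{2}{-17 + R^{2}}$ ($T{\left(R,c \right)} = \frac{2}{-9 + \left(R^{2} - 8\right)} = \frac{2}{-9 + \left(-8 + R^{2}\right)} = \frac{2}{-17 + R^{2}}$)
$\left(\left(\left(\frac{53}{-44} + \frac{2 + 2 \left(-2\right)}{72}\right) + 117\right) + 78\right) \left(247 + T{\left(-21,6 \right)}\right) = \left(\left(\left(\frac{53}{-44} + \frac{2 + 2 \left(-2\right)}{72}\right) + 117\right) + 78\right) \left(247 + \frac{2}{-17 + \left(-21\right)^{2}}\right) = \left(\left(\left(53 \left(- \frac{1}{44}\right) + \left(2 - 4\right) \frac{1}{72}\right) + 117\right) + 78\right) \left(247 + \frac{2}{-17 + 441}\right) = \left(\left(\left(- \frac{53}{44} - \frac{1}{36}\right) + 117\right) + 78\right) \left(247 + \frac{2}{424}\right) = \left(\left(\left(- \frac{53}{44} - \frac{1}{36}\right) + 117\right) + 78\right) \left(247 + 2 \cdot \frac{1}{424}\right) = \left(\left(- \frac{122}{99} + 117\right) + 78\right) \left(247 + \frac{1}{212}\right) = \left(\frac{11461}{99} + 78\right) \frac{52365}{212} = \frac{19183}{99} \cdot \frac{52365}{212} = \frac{334839265}{6996}$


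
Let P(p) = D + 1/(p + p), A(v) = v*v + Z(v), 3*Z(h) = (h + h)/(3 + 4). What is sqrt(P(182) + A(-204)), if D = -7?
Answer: sqrt(1377613055)/182 ≈ 203.94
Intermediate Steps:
Z(h) = 2*h/21 (Z(h) = ((h + h)/(3 + 4))/3 = ((2*h)/7)/3 = ((2*h)*(1/7))/3 = (2*h/7)/3 = 2*h/21)
A(v) = v**2 + 2*v/21 (A(v) = v*v + 2*v/21 = v**2 + 2*v/21)
P(p) = -7 + 1/(2*p) (P(p) = -7 + 1/(p + p) = -7 + 1/(2*p))
sqrt(P(182) + A(-204)) = sqrt((-7 + (1/2)/182) + (1/21)*(-204)*(2 + 21*(-204))) = sqrt((-7 + (1/2)*(1/182)) + (1/21)*(-204)*(2 - 4284)) = sqrt((-7 + 1/364) + (1/21)*(-204)*(-4282)) = sqrt(-2547/364 + 291176/7) = sqrt(15138605/364) = sqrt(1377613055)/182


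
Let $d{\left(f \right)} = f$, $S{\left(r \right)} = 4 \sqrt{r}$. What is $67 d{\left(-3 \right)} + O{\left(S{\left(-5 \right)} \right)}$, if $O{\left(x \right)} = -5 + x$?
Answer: $-206 + 4 i \sqrt{5} \approx -206.0 + 8.9443 i$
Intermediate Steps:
$67 d{\left(-3 \right)} + O{\left(S{\left(-5 \right)} \right)} = 67 \left(-3\right) - \left(5 - 4 \sqrt{-5}\right) = -201 - \left(5 - 4 i \sqrt{5}\right) = -206 + 4 i \sqrt{5}$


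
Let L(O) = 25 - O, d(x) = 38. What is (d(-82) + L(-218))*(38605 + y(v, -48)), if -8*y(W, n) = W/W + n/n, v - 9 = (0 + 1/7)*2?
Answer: 43391739/4 ≈ 1.0848e+7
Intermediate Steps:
v = 65/7 (v = 9 + (0 + 1/7)*2 = 9 + (0 + ⅐)*2 = 9 + (⅐)*2 = 9 + 2/7 = 65/7 ≈ 9.2857)
y(W, n) = -¼ (y(W, n) = -(W/W + n/n)/8 = -(1 + 1)/8 = -⅛*2 = -¼)
(d(-82) + L(-218))*(38605 + y(v, -48)) = (38 + (25 - 1*(-218)))*(38605 - ¼) = (38 + (25 + 218))*(154419/4) = (38 + 243)*(154419/4) = 281*(154419/4) = 43391739/4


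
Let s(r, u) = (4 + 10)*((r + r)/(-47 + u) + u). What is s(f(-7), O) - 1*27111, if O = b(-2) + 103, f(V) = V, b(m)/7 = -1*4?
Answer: -26068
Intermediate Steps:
b(m) = -28 (b(m) = 7*(-1*4) = 7*(-4) = -28)
O = 75 (O = -28 + 103 = 75)
s(r, u) = 14*u + 28*r/(-47 + u) (s(r, u) = 14*((2*r)/(-47 + u) + u) = 14*(2*r/(-47 + u) + u) = 14*(u + 2*r/(-47 + u)) = 14*u + 28*r/(-47 + u))
s(f(-7), O) - 1*27111 = 14*(75² - 47*75 + 2*(-7))/(-47 + 75) - 1*27111 = 14*(5625 - 3525 - 14)/28 - 27111 = 14*(1/28)*2086 - 27111 = 1043 - 27111 = -26068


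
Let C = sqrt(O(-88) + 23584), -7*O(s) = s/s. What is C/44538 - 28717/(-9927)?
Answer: 28717/9927 + sqrt(128401)/103922 ≈ 2.8963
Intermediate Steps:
O(s) = -1/7 (O(s) = -s/(7*s) = -1/7*1 = -1/7)
C = 3*sqrt(128401)/7 (C = sqrt(-1/7 + 23584) = sqrt(165087/7) = 3*sqrt(128401)/7 ≈ 153.57)
C/44538 - 28717/(-9927) = (3*sqrt(128401)/7)/44538 - 28717/(-9927) = (3*sqrt(128401)/7)*(1/44538) - 28717*(-1/9927) = sqrt(128401)/103922 + 28717/9927 = 28717/9927 + sqrt(128401)/103922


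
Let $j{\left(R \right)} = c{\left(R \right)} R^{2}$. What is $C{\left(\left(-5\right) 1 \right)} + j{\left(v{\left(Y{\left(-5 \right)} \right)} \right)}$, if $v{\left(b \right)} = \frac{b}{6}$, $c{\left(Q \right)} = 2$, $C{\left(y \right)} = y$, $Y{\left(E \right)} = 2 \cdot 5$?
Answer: $\frac{5}{9} \approx 0.55556$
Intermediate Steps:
$Y{\left(E \right)} = 10$
$v{\left(b \right)} = \frac{b}{6}$ ($v{\left(b \right)} = b \frac{1}{6} = \frac{b}{6}$)
$j{\left(R \right)} = 2 R^{2}$
$C{\left(\left(-5\right) 1 \right)} + j{\left(v{\left(Y{\left(-5 \right)} \right)} \right)} = \left(-5\right) 1 + 2 \left(\frac{1}{6} \cdot 10\right)^{2} = -5 + 2 \left(\frac{5}{3}\right)^{2} = -5 + 2 \cdot \frac{25}{9} = -5 + \frac{50}{9} = \frac{5}{9}$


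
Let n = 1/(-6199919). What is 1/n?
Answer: -6199919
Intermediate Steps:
n = -1/6199919 ≈ -1.6129e-7
1/n = 1/(-1/6199919) = -6199919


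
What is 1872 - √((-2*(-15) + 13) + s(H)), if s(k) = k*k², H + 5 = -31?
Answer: 1872 - I*√46613 ≈ 1872.0 - 215.9*I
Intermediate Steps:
H = -36 (H = -5 - 31 = -36)
s(k) = k³
1872 - √((-2*(-15) + 13) + s(H)) = 1872 - √((-2*(-15) + 13) + (-36)³) = 1872 - √((30 + 13) - 46656) = 1872 - √(43 - 46656) = 1872 - √(-46613) = 1872 - I*√46613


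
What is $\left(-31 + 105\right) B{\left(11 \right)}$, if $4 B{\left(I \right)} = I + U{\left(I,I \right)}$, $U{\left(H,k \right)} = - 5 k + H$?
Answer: $- \frac{1221}{2} \approx -610.5$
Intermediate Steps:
$U{\left(H,k \right)} = H - 5 k$
$B{\left(I \right)} = - \frac{3 I}{4}$ ($B{\left(I \right)} = \frac{I + \left(I - 5 I\right)}{4} = \frac{I - 4 I}{4} = \frac{\left(-3\right) I}{4} = - \frac{3 I}{4}$)
$\left(-31 + 105\right) B{\left(11 \right)} = \left(-31 + 105\right) \left(\left(- \frac{3}{4}\right) 11\right) = 74 \left(- \frac{33}{4}\right) = - \frac{1221}{2}$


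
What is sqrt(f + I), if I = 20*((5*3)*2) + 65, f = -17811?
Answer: I*sqrt(17146) ≈ 130.94*I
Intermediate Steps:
I = 665 (I = 20*(15*2) + 65 = 20*30 + 65 = 600 + 65 = 665)
sqrt(f + I) = sqrt(-17811 + 665) = sqrt(-17146) = I*sqrt(17146)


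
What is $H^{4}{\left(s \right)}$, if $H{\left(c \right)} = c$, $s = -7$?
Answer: $2401$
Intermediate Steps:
$H^{4}{\left(s \right)} = \left(-7\right)^{4} = 2401$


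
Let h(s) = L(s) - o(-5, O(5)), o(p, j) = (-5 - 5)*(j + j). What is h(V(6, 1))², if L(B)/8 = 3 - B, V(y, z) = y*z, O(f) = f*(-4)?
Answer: 179776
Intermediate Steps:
O(f) = -4*f
o(p, j) = -20*j
L(B) = 24 - 8*B (L(B) = 8*(3 - B) = 24 - 8*B)
h(s) = -376 - 8*s (h(s) = (24 - 8*s) - (-20)*(-4*5) = (24 - 8*s) - (-20)*(-20) = (24 - 8*s) - 1*400 = (24 - 8*s) - 400 = -376 - 8*s)
h(V(6, 1))² = (-376 - 48)² = (-424)² = 179776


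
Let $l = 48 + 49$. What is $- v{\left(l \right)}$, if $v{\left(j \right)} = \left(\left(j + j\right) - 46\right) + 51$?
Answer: $-199$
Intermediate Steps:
$l = 97$
$v{\left(j \right)} = 5 + 2 j$ ($v{\left(j \right)} = \left(2 j - 46\right) + 51 = \left(-46 + 2 j\right) + 51 = 5 + 2 j$)
$- v{\left(l \right)} = - (5 + 2 \cdot 97) = - (5 + 194) = \left(-1\right) 199 = -199$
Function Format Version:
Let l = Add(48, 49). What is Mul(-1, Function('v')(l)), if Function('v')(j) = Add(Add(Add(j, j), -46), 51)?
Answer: -199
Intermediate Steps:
l = 97
Function('v')(j) = Add(5, Mul(2, j)) (Function('v')(j) = Add(Add(Mul(2, j), -46), 51) = Add(Add(-46, Mul(2, j)), 51) = Add(5, Mul(2, j)))
Mul(-1, Function('v')(l)) = Mul(-1, Add(5, Mul(2, 97))) = Mul(-1, Add(5, 194)) = Mul(-1, 199) = -199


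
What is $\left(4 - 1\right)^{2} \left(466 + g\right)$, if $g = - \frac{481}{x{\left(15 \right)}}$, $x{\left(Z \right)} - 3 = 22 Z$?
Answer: $4181$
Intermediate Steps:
$x{\left(Z \right)} = 3 + 22 Z$
$g = - \frac{13}{9}$ ($g = - \frac{481}{3 + 22 \cdot 15} = - \frac{481}{3 + 330} = - \frac{481}{333} = \left(-481\right) \frac{1}{333} = - \frac{13}{9} \approx -1.4444$)
$\left(4 - 1\right)^{2} \left(466 + g\right) = \left(4 - 1\right)^{2} \left(466 - \frac{13}{9}\right) = 3^{2} \cdot \frac{4181}{9} = 9 \cdot \frac{4181}{9} = 4181$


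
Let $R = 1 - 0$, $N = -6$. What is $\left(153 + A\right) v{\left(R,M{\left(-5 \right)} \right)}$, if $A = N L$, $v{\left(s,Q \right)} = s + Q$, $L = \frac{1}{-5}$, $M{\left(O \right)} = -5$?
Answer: $- \frac{3084}{5} \approx -616.8$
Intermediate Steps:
$R = 1$ ($R = 1 + 0 = 1$)
$L = - \frac{1}{5} \approx -0.2$
$v{\left(s,Q \right)} = Q + s$
$A = \frac{6}{5}$ ($A = \left(-6\right) \left(- \frac{1}{5}\right) = \frac{6}{5} \approx 1.2$)
$\left(153 + A\right) v{\left(R,M{\left(-5 \right)} \right)} = \left(153 + \frac{6}{5}\right) \left(-5 + 1\right) = \frac{771}{5} \left(-4\right) = - \frac{3084}{5}$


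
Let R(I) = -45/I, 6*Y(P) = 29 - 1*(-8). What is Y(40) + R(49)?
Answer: 1543/294 ≈ 5.2483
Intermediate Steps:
Y(P) = 37/6 (Y(P) = (29 - 1*(-8))/6 = (29 + 8)/6 = (⅙)*37 = 37/6)
Y(40) + R(49) = 37/6 - 45/49 = 1543/294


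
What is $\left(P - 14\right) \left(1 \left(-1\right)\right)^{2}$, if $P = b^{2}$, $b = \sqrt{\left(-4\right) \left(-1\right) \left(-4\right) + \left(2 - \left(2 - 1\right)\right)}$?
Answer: $-29$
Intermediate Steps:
$b = i \sqrt{15}$ ($b = \sqrt{4 \left(-4\right) + \left(2 - \left(2 - 1\right)\right)} = \sqrt{-16 + \left(2 - 1\right)} = \sqrt{-16 + 1} = \sqrt{-15} = i \sqrt{15} \approx 3.873 i$)
$P = -15$ ($P = \left(i \sqrt{15}\right)^{2} = -15$)
$\left(P - 14\right) \left(1 \left(-1\right)\right)^{2} = \left(-15 - 14\right) \left(1 \left(-1\right)\right)^{2} = - 29 \left(-1\right)^{2} = \left(-29\right) 1 = -29$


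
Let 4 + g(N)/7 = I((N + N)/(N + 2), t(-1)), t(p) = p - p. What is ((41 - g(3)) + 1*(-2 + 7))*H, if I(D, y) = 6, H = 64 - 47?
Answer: 544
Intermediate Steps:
H = 17
t(p) = 0
g(N) = 14 (g(N) = -28 + 7*6 = -28 + 42 = 14)
((41 - g(3)) + 1*(-2 + 7))*H = ((41 - 1*14) + 1*(-2 + 7))*17 = ((41 - 14) + 1*5)*17 = (27 + 5)*17 = 32*17 = 544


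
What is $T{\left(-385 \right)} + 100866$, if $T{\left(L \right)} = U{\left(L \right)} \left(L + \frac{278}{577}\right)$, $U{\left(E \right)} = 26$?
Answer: $\frac{52431140}{577} \approx 90869.0$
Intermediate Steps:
$T{\left(L \right)} = \frac{7228}{577} + 26 L$ ($T{\left(L \right)} = 26 \left(L + \frac{278}{577}\right) = 26 \left(\frac{278}{577} + L\right) = \frac{7228}{577} + 26 L$)
$T{\left(-385 \right)} + 100866 = \left(\frac{7228}{577} + 26 \left(-385\right)\right) + 100866 = \left(\frac{7228}{577} - 10010\right) + 100866 = - \frac{5768542}{577} + 100866 = \frac{52431140}{577}$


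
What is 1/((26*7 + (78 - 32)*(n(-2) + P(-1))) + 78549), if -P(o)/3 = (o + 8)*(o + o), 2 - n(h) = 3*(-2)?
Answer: 1/81031 ≈ 1.2341e-5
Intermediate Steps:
n(h) = 8 (n(h) = 2 - 3*(-2) = 2 - 1*(-6) = 2 + 6 = 8)
P(o) = -6*o*(8 + o) (P(o) = -3*(o + 8)*(o + o) = -3*(8 + o)*2*o = -6*o*(8 + o))
1/((26*7 + (78 - 32)*(n(-2) + P(-1))) + 78549) = 1/((26*7 + (78 - 32)*(8 - 6*(-1)*(8 - 1))) + 78549) = 1/((182 + 46*(8 - 6*(-1)*7)) + 78549) = 1/((182 + 46*(8 + 42)) + 78549) = 1/((182 + 46*50) + 78549) = 1/((182 + 2300) + 78549) = 1/(2482 + 78549) = 1/81031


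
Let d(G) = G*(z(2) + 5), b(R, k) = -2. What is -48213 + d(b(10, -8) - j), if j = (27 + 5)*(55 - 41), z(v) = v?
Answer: -51363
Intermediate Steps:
j = 448 (j = 32*14 = 448)
d(G) = 7*G (d(G) = G*(2 + 5) = G*7 = 7*G)
-48213 + d(b(10, -8) - j) = -48213 + 7*(-2 - 1*448) = -48213 + 7*(-2 - 448) = -48213 + 7*(-450) = -48213 - 3150 = -51363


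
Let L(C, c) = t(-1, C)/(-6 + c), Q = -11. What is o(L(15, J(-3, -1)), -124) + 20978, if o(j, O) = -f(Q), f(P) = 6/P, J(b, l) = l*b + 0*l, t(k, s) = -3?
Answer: 230764/11 ≈ 20979.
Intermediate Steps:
J(b, l) = b*l (J(b, l) = b*l + 0 = b*l)
L(C, c) = -3/(-6 + c)
o(j, O) = 6/11 (o(j, O) = -6/(-11) = -6*(-1)/11 = -1*(-6/11) = 6/11)
o(L(15, J(-3, -1)), -124) + 20978 = 6/11 + 20978 = 230764/11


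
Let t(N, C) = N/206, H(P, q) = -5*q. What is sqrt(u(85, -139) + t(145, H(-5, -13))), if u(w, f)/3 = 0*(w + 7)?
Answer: sqrt(29870)/206 ≈ 0.83898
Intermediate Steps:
t(N, C) = N/206 (t(N, C) = N*(1/206) = N/206)
u(w, f) = 0 (u(w, f) = 3*(0*(w + 7)) = 3*(0*(7 + w)) = 3*0 = 0)
sqrt(u(85, -139) + t(145, H(-5, -13))) = sqrt(0 + (1/206)*145) = sqrt(0 + 145/206) = sqrt(145/206) = sqrt(29870)/206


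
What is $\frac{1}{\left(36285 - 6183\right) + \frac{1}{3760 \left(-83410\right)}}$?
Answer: $\frac{313621600}{9440637403199} \approx 3.322 \cdot 10^{-5}$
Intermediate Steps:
$\frac{1}{\left(36285 - 6183\right) + \frac{1}{3760 \left(-83410\right)}} = \frac{1}{30102 + \frac{1}{3760} \left(- \frac{1}{83410}\right)} = \frac{1}{30102 - \frac{1}{313621600}} = \frac{1}{\frac{9440637403199}{313621600}} = \frac{313621600}{9440637403199}$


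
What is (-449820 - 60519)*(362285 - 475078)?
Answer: 57562666827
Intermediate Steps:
(-449820 - 60519)*(362285 - 475078) = -510339*(-112793) = 57562666827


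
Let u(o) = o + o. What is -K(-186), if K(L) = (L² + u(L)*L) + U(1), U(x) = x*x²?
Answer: -103789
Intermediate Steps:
U(x) = x³
u(o) = 2*o
K(L) = 1 + 3*L² (K(L) = (L² + (2*L)*L) + 1³ = (L² + 2*L²) + 1 = 3*L² + 1 = 1 + 3*L²)
-K(-186) = -(1 + 3*(-186)²) = -(1 + 3*34596) = -(1 + 103788) = -1*103789 = -103789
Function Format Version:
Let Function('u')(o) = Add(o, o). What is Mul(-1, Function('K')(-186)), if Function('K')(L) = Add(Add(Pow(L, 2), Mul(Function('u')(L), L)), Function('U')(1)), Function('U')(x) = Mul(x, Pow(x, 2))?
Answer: -103789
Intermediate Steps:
Function('U')(x) = Pow(x, 3)
Function('u')(o) = Mul(2, o)
Function('K')(L) = Add(1, Mul(3, Pow(L, 2))) (Function('K')(L) = Add(Add(Pow(L, 2), Mul(Mul(2, L), L)), Pow(1, 3)) = Add(Add(Pow(L, 2), Mul(2, Pow(L, 2))), 1) = Add(Mul(3, Pow(L, 2)), 1) = Add(1, Mul(3, Pow(L, 2))))
Mul(-1, Function('K')(-186)) = Mul(-1, Add(1, Mul(3, Pow(-186, 2)))) = Mul(-1, Add(1, Mul(3, 34596))) = Mul(-1, Add(1, 103788)) = Mul(-1, 103789) = -103789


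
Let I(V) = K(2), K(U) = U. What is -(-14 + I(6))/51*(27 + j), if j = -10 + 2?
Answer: 76/17 ≈ 4.4706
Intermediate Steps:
I(V) = 2
j = -8
-(-14 + I(6))/51*(27 + j) = -(-14 + 2)/51*(27 - 8) = -(-12*1/51)*19 = -(-4)*19/17 = -1*(-76/17) = 76/17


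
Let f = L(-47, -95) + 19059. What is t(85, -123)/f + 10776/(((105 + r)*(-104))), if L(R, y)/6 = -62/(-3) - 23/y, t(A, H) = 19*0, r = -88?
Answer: -1347/221 ≈ -6.0950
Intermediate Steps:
t(A, H) = 0
L(R, y) = 124 - 138/y (L(R, y) = 6*(-62/(-3) - 23/y) = 6*(-62*(-⅓) - 23/y) = 6*(62/3 - 23/y) = 124 - 138/y)
f = 1822523/95 (f = (124 - 138/(-95)) + 19059 = (124 - 138*(-1/95)) + 19059 = (124 + 138/95) + 19059 = 11918/95 + 19059 = 1822523/95 ≈ 19184.)
t(85, -123)/f + 10776/(((105 + r)*(-104))) = 0/(1822523/95) + 10776/(((105 - 88)*(-104))) = 0*(95/1822523) + 10776/((17*(-104))) = 0 + 10776/(-1768) = 0 + 10776*(-1/1768) = 0 - 1347/221 = -1347/221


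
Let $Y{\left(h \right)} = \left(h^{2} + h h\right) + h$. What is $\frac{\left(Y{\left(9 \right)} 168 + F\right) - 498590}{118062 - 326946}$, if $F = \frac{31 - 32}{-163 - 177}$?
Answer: $\frac{159753079}{71020560} \approx 2.2494$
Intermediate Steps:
$Y{\left(h \right)} = h + 2 h^{2}$ ($Y{\left(h \right)} = \left(h^{2} + h^{2}\right) + h = 2 h^{2} + h = h + 2 h^{2}$)
$F = \frac{1}{340}$ ($F = - \frac{1}{-340} = \left(-1\right) \left(- \frac{1}{340}\right) = \frac{1}{340} \approx 0.0029412$)
$\frac{\left(Y{\left(9 \right)} 168 + F\right) - 498590}{118062 - 326946} = \frac{\left(9 \left(1 + 2 \cdot 9\right) 168 + \frac{1}{340}\right) - 498590}{118062 - 326946} = \frac{\left(9 \left(1 + 18\right) 168 + \frac{1}{340}\right) - 498590}{118062 - 326946} = \frac{\left(9 \cdot 19 \cdot 168 + \frac{1}{340}\right) - 498590}{118062 - 326946} = \frac{\left(171 \cdot 168 + \frac{1}{340}\right) - 498590}{-208884} = \left(\left(28728 + \frac{1}{340}\right) - 498590\right) \left(- \frac{1}{208884}\right) = \left(\frac{9767521}{340} - 498590\right) \left(- \frac{1}{208884}\right) = \left(- \frac{159753079}{340}\right) \left(- \frac{1}{208884}\right) = \frac{159753079}{71020560}$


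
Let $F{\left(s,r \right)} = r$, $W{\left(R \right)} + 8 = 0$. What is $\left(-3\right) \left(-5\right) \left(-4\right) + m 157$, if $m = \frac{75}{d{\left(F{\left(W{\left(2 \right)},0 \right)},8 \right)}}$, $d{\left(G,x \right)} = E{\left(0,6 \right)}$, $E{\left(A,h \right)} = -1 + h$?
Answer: $2295$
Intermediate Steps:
$W{\left(R \right)} = -8$ ($W{\left(R \right)} = -8 + 0 = -8$)
$d{\left(G,x \right)} = 5$ ($d{\left(G,x \right)} = -1 + 6 = 5$)
$m = 15$ ($m = \frac{75}{5} = 75 \cdot \frac{1}{5} = 15$)
$\left(-3\right) \left(-5\right) \left(-4\right) + m 157 = \left(-3\right) \left(-5\right) \left(-4\right) + 15 \cdot 157 = 15 \left(-4\right) + 2355 = -60 + 2355 = 2295$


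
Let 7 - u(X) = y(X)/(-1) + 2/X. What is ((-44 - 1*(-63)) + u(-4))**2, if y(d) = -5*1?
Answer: 1849/4 ≈ 462.25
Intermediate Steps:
y(d) = -5
u(X) = 2 - 2/X (u(X) = 7 - (-5/(-1) + 2/X) = 7 - (-5*(-1) + 2/X) = 7 - (5 + 2/X) = 7 + (-5 - 2/X) = 2 - 2/X)
((-44 - 1*(-63)) + u(-4))**2 = ((-44 - 1*(-63)) + (2 - 2/(-4)))**2 = ((-44 + 63) + (2 - 2*(-1/4)))**2 = (19 + (2 + 1/2))**2 = (19 + 5/2)**2 = (43/2)**2 = 1849/4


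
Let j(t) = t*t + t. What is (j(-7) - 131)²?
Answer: 7921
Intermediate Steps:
j(t) = t + t² (j(t) = t² + t = t + t²)
(j(-7) - 131)² = (-7*(1 - 7) - 131)² = (-7*(-6) - 131)² = (42 - 131)² = (-89)² = 7921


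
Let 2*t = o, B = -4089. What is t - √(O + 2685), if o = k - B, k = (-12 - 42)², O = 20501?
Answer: 7005/2 - √23186 ≈ 3350.2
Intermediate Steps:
k = 2916 (k = (-54)² = 2916)
o = 7005 (o = 2916 - 1*(-4089) = 2916 + 4089 = 7005)
t = 7005/2 (t = (½)*7005 = 7005/2 ≈ 3502.5)
t - √(O + 2685) = 7005/2 - √(20501 + 2685) = 7005/2 - √23186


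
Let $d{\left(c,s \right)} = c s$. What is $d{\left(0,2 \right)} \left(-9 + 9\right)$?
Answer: $0$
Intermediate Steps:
$d{\left(0,2 \right)} \left(-9 + 9\right) = 0 \cdot 2 \left(-9 + 9\right) = 0 \cdot 0 = 0$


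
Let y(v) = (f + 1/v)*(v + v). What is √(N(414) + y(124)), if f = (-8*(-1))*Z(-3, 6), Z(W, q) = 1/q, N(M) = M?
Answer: 8*√105/3 ≈ 27.325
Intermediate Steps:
f = 4/3 (f = -8*(-1)/6 = 8*(⅙) = 4/3 ≈ 1.3333)
y(v) = 2*v*(4/3 + 1/v) (y(v) = (4/3 + 1/v)*(v + v) = (4/3 + 1/v)*(2*v) = 2*v*(4/3 + 1/v))
√(N(414) + y(124)) = √(414 + (2 + (8/3)*124)) = √(414 + (2 + 992/3)) = √(414 + 998/3) = √(2240/3) = 8*√105/3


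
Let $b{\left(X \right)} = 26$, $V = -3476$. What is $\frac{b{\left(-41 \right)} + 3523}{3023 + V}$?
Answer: $- \frac{1183}{151} \approx -7.8344$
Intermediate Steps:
$\frac{b{\left(-41 \right)} + 3523}{3023 + V} = \frac{26 + 3523}{3023 - 3476} = \frac{3549}{-453} = 3549 \left(- \frac{1}{453}\right) = - \frac{1183}{151}$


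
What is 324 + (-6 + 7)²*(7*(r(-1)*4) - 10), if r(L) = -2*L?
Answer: 370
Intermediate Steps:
324 + (-6 + 7)²*(7*(r(-1)*4) - 10) = 324 + (-6 + 7)²*(7*(-2*(-1)*4) - 10) = 324 + 1²*(7*(2*4) - 10) = 324 + 1*(7*8 - 10) = 324 + 1*(56 - 10) = 324 + 1*46 = 324 + 46 = 370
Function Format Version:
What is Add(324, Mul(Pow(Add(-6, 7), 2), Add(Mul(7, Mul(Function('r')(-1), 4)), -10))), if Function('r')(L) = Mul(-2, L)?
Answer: 370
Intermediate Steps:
Add(324, Mul(Pow(Add(-6, 7), 2), Add(Mul(7, Mul(Function('r')(-1), 4)), -10))) = Add(324, Mul(Pow(Add(-6, 7), 2), Add(Mul(7, Mul(Mul(-2, -1), 4)), -10))) = Add(324, Mul(Pow(1, 2), Add(Mul(7, Mul(2, 4)), -10))) = Add(324, Mul(1, Add(Mul(7, 8), -10))) = Add(324, Mul(1, Add(56, -10))) = Add(324, Mul(1, 46)) = Add(324, 46) = 370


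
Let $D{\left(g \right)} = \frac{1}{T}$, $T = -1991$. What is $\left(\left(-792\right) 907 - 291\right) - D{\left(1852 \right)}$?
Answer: $- \frac{1430802284}{1991} \approx -7.1864 \cdot 10^{5}$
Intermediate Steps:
$D{\left(g \right)} = - \frac{1}{1991}$ ($D{\left(g \right)} = \frac{1}{-1991} = - \frac{1}{1991}$)
$\left(\left(-792\right) 907 - 291\right) - D{\left(1852 \right)} = \left(\left(-792\right) 907 - 291\right) - - \frac{1}{1991} = \left(-718344 - 291\right) + \frac{1}{1991} = -718635 + \frac{1}{1991} = - \frac{1430802284}{1991}$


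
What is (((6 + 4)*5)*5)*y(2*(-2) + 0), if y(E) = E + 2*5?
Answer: 1500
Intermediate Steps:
y(E) = 10 + E (y(E) = E + 10 = 10 + E)
(((6 + 4)*5)*5)*y(2*(-2) + 0) = (((6 + 4)*5)*5)*(10 + (2*(-2) + 0)) = ((10*5)*5)*(10 + (-4 + 0)) = (50*5)*(10 - 4) = 250*6 = 1500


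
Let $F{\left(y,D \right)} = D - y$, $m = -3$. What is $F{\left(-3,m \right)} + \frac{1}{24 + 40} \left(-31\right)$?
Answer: $- \frac{31}{64} \approx -0.48438$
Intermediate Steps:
$F{\left(-3,m \right)} + \frac{1}{24 + 40} \left(-31\right) = \left(-3 - -3\right) + \frac{1}{24 + 40} \left(-31\right) = \left(-3 + 3\right) + \frac{1}{64} \left(-31\right) = 0 + \frac{1}{64} \left(-31\right) = 0 - \frac{31}{64} = - \frac{31}{64}$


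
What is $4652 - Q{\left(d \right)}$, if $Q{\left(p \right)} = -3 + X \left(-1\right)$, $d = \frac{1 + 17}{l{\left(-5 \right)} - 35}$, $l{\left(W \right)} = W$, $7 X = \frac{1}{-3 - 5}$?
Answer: $\frac{260679}{56} \approx 4655.0$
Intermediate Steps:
$X = - \frac{1}{56}$ ($X = \frac{1}{7 \left(-3 - 5\right)} = \frac{1}{7 \left(-8\right)} = \frac{1}{7} \left(- \frac{1}{8}\right) = - \frac{1}{56} \approx -0.017857$)
$d = - \frac{9}{20}$ ($d = \frac{1 + 17}{-5 - 35} = \frac{18}{-40} = 18 \left(- \frac{1}{40}\right) = - \frac{9}{20} \approx -0.45$)
$Q{\left(p \right)} = - \frac{167}{56}$ ($Q{\left(p \right)} = -3 - - \frac{1}{56} = -3 + \frac{1}{56} = - \frac{167}{56}$)
$4652 - Q{\left(d \right)} = 4652 - - \frac{167}{56} = 4652 + \frac{167}{56} = \frac{260679}{56}$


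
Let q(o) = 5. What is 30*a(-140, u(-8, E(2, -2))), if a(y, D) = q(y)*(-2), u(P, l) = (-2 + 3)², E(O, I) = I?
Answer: -300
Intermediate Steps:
u(P, l) = 1 (u(P, l) = 1² = 1)
a(y, D) = -10 (a(y, D) = 5*(-2) = -10)
30*a(-140, u(-8, E(2, -2))) = 30*(-10) = -300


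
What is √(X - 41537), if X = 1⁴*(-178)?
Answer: 9*I*√515 ≈ 204.24*I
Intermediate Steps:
X = -178 (X = 1*(-178) = -178)
√(X - 41537) = √(-178 - 41537) = √(-41715) = 9*I*√515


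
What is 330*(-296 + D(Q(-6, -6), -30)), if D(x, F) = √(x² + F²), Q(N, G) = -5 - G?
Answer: -97680 + 330*√901 ≈ -87775.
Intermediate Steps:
D(x, F) = √(F² + x²)
330*(-296 + D(Q(-6, -6), -30)) = 330*(-296 + √((-30)² + (-5 - 1*(-6))²)) = 330*(-296 + √(900 + (-5 + 6)²)) = 330*(-296 + √(900 + 1²)) = 330*(-296 + √(900 + 1)) = 330*(-296 + √901) = -97680 + 330*√901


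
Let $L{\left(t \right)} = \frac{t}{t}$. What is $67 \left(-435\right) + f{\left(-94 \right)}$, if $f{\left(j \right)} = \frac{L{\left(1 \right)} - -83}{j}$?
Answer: $- \frac{1369857}{47} \approx -29146.0$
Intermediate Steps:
$L{\left(t \right)} = 1$
$f{\left(j \right)} = \frac{84}{j}$ ($f{\left(j \right)} = \frac{1 - -83}{j} = \frac{1 + 83}{j} = \frac{84}{j}$)
$67 \left(-435\right) + f{\left(-94 \right)} = 67 \left(-435\right) + \frac{84}{-94} = -29145 + 84 \left(- \frac{1}{94}\right) = -29145 - \frac{42}{47} = - \frac{1369857}{47}$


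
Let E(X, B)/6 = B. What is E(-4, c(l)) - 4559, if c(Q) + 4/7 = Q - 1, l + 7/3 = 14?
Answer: -31489/7 ≈ -4498.4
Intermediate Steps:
l = 35/3 (l = -7/3 + 14 = 35/3 ≈ 11.667)
c(Q) = -11/7 + Q (c(Q) = -4/7 + (Q - 1) = -4/7 + (-1 + Q) = -11/7 + Q)
E(X, B) = 6*B
E(-4, c(l)) - 4559 = 6*(-11/7 + 35/3) - 4559 = 6*(212/21) - 4559 = 424/7 - 4559 = -31489/7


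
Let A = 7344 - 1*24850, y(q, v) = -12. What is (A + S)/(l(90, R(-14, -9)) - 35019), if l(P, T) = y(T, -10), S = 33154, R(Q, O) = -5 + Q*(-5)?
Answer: -5216/11677 ≈ -0.44669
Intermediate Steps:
A = -17506 (A = 7344 - 24850 = -17506)
R(Q, O) = -5 - 5*Q
l(P, T) = -12
(A + S)/(l(90, R(-14, -9)) - 35019) = (-17506 + 33154)/(-12 - 35019) = 15648/(-35031) = 15648*(-1/35031) = -5216/11677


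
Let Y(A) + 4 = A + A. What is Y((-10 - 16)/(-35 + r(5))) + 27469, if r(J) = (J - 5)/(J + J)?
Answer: 961327/35 ≈ 27467.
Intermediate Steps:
r(J) = (-5 + J)/(2*J) (r(J) = (-5 + J)/((2*J)) = (-5 + J)*(1/(2*J)) = (-5 + J)/(2*J))
Y(A) = -4 + 2*A (Y(A) = -4 + (A + A) = -4 + 2*A)
Y((-10 - 16)/(-35 + r(5))) + 27469 = (-4 + 2*((-10 - 16)/(-35 + (½)*(-5 + 5)/5))) + 27469 = (-4 + 2*(-26/(-35 + (½)*(⅕)*0))) + 27469 = (-4 + 2*(-26/(-35 + 0))) + 27469 = (-4 + 2*(-26/(-35))) + 27469 = (-4 + 2*(-26*(-1/35))) + 27469 = (-4 + 2*(26/35)) + 27469 = (-4 + 52/35) + 27469 = -88/35 + 27469 = 961327/35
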